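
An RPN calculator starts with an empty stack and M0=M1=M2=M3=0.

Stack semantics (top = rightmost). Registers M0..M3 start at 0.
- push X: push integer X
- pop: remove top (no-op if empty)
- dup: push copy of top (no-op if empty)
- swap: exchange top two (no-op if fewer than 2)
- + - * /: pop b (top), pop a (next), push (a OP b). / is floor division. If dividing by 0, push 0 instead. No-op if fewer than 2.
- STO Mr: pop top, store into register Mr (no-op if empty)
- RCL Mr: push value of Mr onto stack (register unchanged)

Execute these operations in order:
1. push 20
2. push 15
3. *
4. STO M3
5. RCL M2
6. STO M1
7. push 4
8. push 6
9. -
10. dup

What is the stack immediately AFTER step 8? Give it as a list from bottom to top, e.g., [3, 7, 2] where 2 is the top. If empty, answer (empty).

After op 1 (push 20): stack=[20] mem=[0,0,0,0]
After op 2 (push 15): stack=[20,15] mem=[0,0,0,0]
After op 3 (*): stack=[300] mem=[0,0,0,0]
After op 4 (STO M3): stack=[empty] mem=[0,0,0,300]
After op 5 (RCL M2): stack=[0] mem=[0,0,0,300]
After op 6 (STO M1): stack=[empty] mem=[0,0,0,300]
After op 7 (push 4): stack=[4] mem=[0,0,0,300]
After op 8 (push 6): stack=[4,6] mem=[0,0,0,300]

[4, 6]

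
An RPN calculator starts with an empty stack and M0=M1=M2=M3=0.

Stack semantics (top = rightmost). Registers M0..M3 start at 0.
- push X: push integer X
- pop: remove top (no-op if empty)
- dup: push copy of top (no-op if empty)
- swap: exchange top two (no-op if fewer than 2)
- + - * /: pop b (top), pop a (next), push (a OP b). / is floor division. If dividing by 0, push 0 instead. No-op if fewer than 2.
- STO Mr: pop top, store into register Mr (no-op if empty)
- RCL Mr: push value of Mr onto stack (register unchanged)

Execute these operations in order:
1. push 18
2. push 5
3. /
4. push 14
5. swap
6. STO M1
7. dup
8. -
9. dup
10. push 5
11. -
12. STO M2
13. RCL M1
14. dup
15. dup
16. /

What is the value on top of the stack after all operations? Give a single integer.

Answer: 1

Derivation:
After op 1 (push 18): stack=[18] mem=[0,0,0,0]
After op 2 (push 5): stack=[18,5] mem=[0,0,0,0]
After op 3 (/): stack=[3] mem=[0,0,0,0]
After op 4 (push 14): stack=[3,14] mem=[0,0,0,0]
After op 5 (swap): stack=[14,3] mem=[0,0,0,0]
After op 6 (STO M1): stack=[14] mem=[0,3,0,0]
After op 7 (dup): stack=[14,14] mem=[0,3,0,0]
After op 8 (-): stack=[0] mem=[0,3,0,0]
After op 9 (dup): stack=[0,0] mem=[0,3,0,0]
After op 10 (push 5): stack=[0,0,5] mem=[0,3,0,0]
After op 11 (-): stack=[0,-5] mem=[0,3,0,0]
After op 12 (STO M2): stack=[0] mem=[0,3,-5,0]
After op 13 (RCL M1): stack=[0,3] mem=[0,3,-5,0]
After op 14 (dup): stack=[0,3,3] mem=[0,3,-5,0]
After op 15 (dup): stack=[0,3,3,3] mem=[0,3,-5,0]
After op 16 (/): stack=[0,3,1] mem=[0,3,-5,0]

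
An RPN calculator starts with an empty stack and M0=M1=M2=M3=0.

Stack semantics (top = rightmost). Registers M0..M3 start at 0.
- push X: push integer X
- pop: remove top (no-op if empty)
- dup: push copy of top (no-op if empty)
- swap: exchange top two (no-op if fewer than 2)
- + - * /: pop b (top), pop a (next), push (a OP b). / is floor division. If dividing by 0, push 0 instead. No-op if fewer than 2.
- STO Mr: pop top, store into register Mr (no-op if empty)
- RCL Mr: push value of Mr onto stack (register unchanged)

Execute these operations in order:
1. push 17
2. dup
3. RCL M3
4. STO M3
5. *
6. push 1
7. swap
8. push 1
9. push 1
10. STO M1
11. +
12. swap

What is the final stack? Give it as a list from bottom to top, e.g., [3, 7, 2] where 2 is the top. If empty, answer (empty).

Answer: [290, 1]

Derivation:
After op 1 (push 17): stack=[17] mem=[0,0,0,0]
After op 2 (dup): stack=[17,17] mem=[0,0,0,0]
After op 3 (RCL M3): stack=[17,17,0] mem=[0,0,0,0]
After op 4 (STO M3): stack=[17,17] mem=[0,0,0,0]
After op 5 (*): stack=[289] mem=[0,0,0,0]
After op 6 (push 1): stack=[289,1] mem=[0,0,0,0]
After op 7 (swap): stack=[1,289] mem=[0,0,0,0]
After op 8 (push 1): stack=[1,289,1] mem=[0,0,0,0]
After op 9 (push 1): stack=[1,289,1,1] mem=[0,0,0,0]
After op 10 (STO M1): stack=[1,289,1] mem=[0,1,0,0]
After op 11 (+): stack=[1,290] mem=[0,1,0,0]
After op 12 (swap): stack=[290,1] mem=[0,1,0,0]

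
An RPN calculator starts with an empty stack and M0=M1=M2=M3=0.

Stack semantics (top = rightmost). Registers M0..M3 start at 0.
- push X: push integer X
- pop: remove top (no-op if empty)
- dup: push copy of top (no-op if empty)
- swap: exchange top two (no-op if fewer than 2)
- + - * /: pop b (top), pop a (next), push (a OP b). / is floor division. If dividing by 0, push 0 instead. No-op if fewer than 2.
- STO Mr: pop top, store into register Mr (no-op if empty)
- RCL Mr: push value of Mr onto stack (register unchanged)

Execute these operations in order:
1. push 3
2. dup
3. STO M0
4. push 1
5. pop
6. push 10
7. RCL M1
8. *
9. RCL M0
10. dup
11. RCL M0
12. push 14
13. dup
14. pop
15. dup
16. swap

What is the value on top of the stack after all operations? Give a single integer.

After op 1 (push 3): stack=[3] mem=[0,0,0,0]
After op 2 (dup): stack=[3,3] mem=[0,0,0,0]
After op 3 (STO M0): stack=[3] mem=[3,0,0,0]
After op 4 (push 1): stack=[3,1] mem=[3,0,0,0]
After op 5 (pop): stack=[3] mem=[3,0,0,0]
After op 6 (push 10): stack=[3,10] mem=[3,0,0,0]
After op 7 (RCL M1): stack=[3,10,0] mem=[3,0,0,0]
After op 8 (*): stack=[3,0] mem=[3,0,0,0]
After op 9 (RCL M0): stack=[3,0,3] mem=[3,0,0,0]
After op 10 (dup): stack=[3,0,3,3] mem=[3,0,0,0]
After op 11 (RCL M0): stack=[3,0,3,3,3] mem=[3,0,0,0]
After op 12 (push 14): stack=[3,0,3,3,3,14] mem=[3,0,0,0]
After op 13 (dup): stack=[3,0,3,3,3,14,14] mem=[3,0,0,0]
After op 14 (pop): stack=[3,0,3,3,3,14] mem=[3,0,0,0]
After op 15 (dup): stack=[3,0,3,3,3,14,14] mem=[3,0,0,0]
After op 16 (swap): stack=[3,0,3,3,3,14,14] mem=[3,0,0,0]

Answer: 14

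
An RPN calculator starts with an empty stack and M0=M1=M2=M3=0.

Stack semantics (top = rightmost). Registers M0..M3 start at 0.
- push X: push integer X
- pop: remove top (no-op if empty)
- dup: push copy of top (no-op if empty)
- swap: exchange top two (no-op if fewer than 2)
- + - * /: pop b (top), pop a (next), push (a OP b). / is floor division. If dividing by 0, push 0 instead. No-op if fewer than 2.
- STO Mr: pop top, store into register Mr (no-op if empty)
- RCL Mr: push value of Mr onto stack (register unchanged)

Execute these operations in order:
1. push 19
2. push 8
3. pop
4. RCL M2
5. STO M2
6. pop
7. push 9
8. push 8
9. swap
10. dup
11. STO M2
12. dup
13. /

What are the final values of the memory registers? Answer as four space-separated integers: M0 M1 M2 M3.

After op 1 (push 19): stack=[19] mem=[0,0,0,0]
After op 2 (push 8): stack=[19,8] mem=[0,0,0,0]
After op 3 (pop): stack=[19] mem=[0,0,0,0]
After op 4 (RCL M2): stack=[19,0] mem=[0,0,0,0]
After op 5 (STO M2): stack=[19] mem=[0,0,0,0]
After op 6 (pop): stack=[empty] mem=[0,0,0,0]
After op 7 (push 9): stack=[9] mem=[0,0,0,0]
After op 8 (push 8): stack=[9,8] mem=[0,0,0,0]
After op 9 (swap): stack=[8,9] mem=[0,0,0,0]
After op 10 (dup): stack=[8,9,9] mem=[0,0,0,0]
After op 11 (STO M2): stack=[8,9] mem=[0,0,9,0]
After op 12 (dup): stack=[8,9,9] mem=[0,0,9,0]
After op 13 (/): stack=[8,1] mem=[0,0,9,0]

Answer: 0 0 9 0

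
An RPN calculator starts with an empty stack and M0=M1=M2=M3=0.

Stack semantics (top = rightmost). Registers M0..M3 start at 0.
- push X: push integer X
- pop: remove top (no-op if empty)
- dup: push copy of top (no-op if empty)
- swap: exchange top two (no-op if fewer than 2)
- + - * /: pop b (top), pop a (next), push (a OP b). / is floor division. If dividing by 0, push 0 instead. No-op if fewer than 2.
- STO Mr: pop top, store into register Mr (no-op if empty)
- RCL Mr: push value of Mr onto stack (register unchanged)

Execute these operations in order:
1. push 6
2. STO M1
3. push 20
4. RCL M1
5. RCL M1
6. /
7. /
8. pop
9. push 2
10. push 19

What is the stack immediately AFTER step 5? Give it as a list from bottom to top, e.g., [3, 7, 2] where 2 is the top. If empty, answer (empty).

After op 1 (push 6): stack=[6] mem=[0,0,0,0]
After op 2 (STO M1): stack=[empty] mem=[0,6,0,0]
After op 3 (push 20): stack=[20] mem=[0,6,0,0]
After op 4 (RCL M1): stack=[20,6] mem=[0,6,0,0]
After op 5 (RCL M1): stack=[20,6,6] mem=[0,6,0,0]

[20, 6, 6]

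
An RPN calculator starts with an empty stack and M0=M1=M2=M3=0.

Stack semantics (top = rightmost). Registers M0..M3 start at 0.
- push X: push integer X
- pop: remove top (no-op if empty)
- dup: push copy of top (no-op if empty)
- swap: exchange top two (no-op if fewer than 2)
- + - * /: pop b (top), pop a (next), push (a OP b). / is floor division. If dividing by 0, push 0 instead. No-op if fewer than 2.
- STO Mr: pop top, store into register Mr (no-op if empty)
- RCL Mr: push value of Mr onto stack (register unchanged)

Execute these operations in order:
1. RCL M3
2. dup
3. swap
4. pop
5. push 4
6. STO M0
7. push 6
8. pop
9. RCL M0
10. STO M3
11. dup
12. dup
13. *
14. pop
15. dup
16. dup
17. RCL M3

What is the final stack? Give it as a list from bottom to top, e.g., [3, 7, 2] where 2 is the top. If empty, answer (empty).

After op 1 (RCL M3): stack=[0] mem=[0,0,0,0]
After op 2 (dup): stack=[0,0] mem=[0,0,0,0]
After op 3 (swap): stack=[0,0] mem=[0,0,0,0]
After op 4 (pop): stack=[0] mem=[0,0,0,0]
After op 5 (push 4): stack=[0,4] mem=[0,0,0,0]
After op 6 (STO M0): stack=[0] mem=[4,0,0,0]
After op 7 (push 6): stack=[0,6] mem=[4,0,0,0]
After op 8 (pop): stack=[0] mem=[4,0,0,0]
After op 9 (RCL M0): stack=[0,4] mem=[4,0,0,0]
After op 10 (STO M3): stack=[0] mem=[4,0,0,4]
After op 11 (dup): stack=[0,0] mem=[4,0,0,4]
After op 12 (dup): stack=[0,0,0] mem=[4,0,0,4]
After op 13 (*): stack=[0,0] mem=[4,0,0,4]
After op 14 (pop): stack=[0] mem=[4,0,0,4]
After op 15 (dup): stack=[0,0] mem=[4,0,0,4]
After op 16 (dup): stack=[0,0,0] mem=[4,0,0,4]
After op 17 (RCL M3): stack=[0,0,0,4] mem=[4,0,0,4]

Answer: [0, 0, 0, 4]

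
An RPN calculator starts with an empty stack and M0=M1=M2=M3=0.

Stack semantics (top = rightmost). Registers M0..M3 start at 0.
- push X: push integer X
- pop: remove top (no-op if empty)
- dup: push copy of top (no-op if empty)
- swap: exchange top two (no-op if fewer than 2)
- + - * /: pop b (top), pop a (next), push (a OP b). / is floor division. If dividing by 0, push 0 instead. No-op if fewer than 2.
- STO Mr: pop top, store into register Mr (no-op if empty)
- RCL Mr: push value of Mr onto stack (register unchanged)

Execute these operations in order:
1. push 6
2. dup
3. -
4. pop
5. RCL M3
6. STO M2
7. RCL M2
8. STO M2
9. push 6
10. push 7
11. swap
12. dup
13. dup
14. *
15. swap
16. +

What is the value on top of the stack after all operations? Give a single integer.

After op 1 (push 6): stack=[6] mem=[0,0,0,0]
After op 2 (dup): stack=[6,6] mem=[0,0,0,0]
After op 3 (-): stack=[0] mem=[0,0,0,0]
After op 4 (pop): stack=[empty] mem=[0,0,0,0]
After op 5 (RCL M3): stack=[0] mem=[0,0,0,0]
After op 6 (STO M2): stack=[empty] mem=[0,0,0,0]
After op 7 (RCL M2): stack=[0] mem=[0,0,0,0]
After op 8 (STO M2): stack=[empty] mem=[0,0,0,0]
After op 9 (push 6): stack=[6] mem=[0,0,0,0]
After op 10 (push 7): stack=[6,7] mem=[0,0,0,0]
After op 11 (swap): stack=[7,6] mem=[0,0,0,0]
After op 12 (dup): stack=[7,6,6] mem=[0,0,0,0]
After op 13 (dup): stack=[7,6,6,6] mem=[0,0,0,0]
After op 14 (*): stack=[7,6,36] mem=[0,0,0,0]
After op 15 (swap): stack=[7,36,6] mem=[0,0,0,0]
After op 16 (+): stack=[7,42] mem=[0,0,0,0]

Answer: 42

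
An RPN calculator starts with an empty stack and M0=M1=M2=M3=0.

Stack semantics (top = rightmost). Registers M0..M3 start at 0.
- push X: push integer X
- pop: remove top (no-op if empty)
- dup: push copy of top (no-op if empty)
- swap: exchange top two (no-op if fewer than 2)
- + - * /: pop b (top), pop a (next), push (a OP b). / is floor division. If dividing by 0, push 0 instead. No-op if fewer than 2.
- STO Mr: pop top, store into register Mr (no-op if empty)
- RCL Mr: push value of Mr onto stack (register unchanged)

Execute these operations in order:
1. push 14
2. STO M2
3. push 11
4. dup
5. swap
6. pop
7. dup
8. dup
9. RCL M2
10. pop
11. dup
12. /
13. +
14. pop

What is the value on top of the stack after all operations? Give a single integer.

Answer: 11

Derivation:
After op 1 (push 14): stack=[14] mem=[0,0,0,0]
After op 2 (STO M2): stack=[empty] mem=[0,0,14,0]
After op 3 (push 11): stack=[11] mem=[0,0,14,0]
After op 4 (dup): stack=[11,11] mem=[0,0,14,0]
After op 5 (swap): stack=[11,11] mem=[0,0,14,0]
After op 6 (pop): stack=[11] mem=[0,0,14,0]
After op 7 (dup): stack=[11,11] mem=[0,0,14,0]
After op 8 (dup): stack=[11,11,11] mem=[0,0,14,0]
After op 9 (RCL M2): stack=[11,11,11,14] mem=[0,0,14,0]
After op 10 (pop): stack=[11,11,11] mem=[0,0,14,0]
After op 11 (dup): stack=[11,11,11,11] mem=[0,0,14,0]
After op 12 (/): stack=[11,11,1] mem=[0,0,14,0]
After op 13 (+): stack=[11,12] mem=[0,0,14,0]
After op 14 (pop): stack=[11] mem=[0,0,14,0]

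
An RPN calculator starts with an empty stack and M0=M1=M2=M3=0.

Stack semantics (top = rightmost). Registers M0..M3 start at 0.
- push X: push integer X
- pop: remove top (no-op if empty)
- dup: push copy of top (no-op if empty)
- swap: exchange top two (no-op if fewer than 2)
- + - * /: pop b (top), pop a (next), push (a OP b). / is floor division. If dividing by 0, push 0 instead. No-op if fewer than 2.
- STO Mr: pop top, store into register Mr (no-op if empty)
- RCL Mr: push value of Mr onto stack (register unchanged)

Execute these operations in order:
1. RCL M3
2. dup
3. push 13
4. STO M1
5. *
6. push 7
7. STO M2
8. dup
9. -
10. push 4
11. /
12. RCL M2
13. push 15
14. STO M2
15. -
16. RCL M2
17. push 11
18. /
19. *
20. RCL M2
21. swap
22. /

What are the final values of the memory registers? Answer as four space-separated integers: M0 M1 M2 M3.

After op 1 (RCL M3): stack=[0] mem=[0,0,0,0]
After op 2 (dup): stack=[0,0] mem=[0,0,0,0]
After op 3 (push 13): stack=[0,0,13] mem=[0,0,0,0]
After op 4 (STO M1): stack=[0,0] mem=[0,13,0,0]
After op 5 (*): stack=[0] mem=[0,13,0,0]
After op 6 (push 7): stack=[0,7] mem=[0,13,0,0]
After op 7 (STO M2): stack=[0] mem=[0,13,7,0]
After op 8 (dup): stack=[0,0] mem=[0,13,7,0]
After op 9 (-): stack=[0] mem=[0,13,7,0]
After op 10 (push 4): stack=[0,4] mem=[0,13,7,0]
After op 11 (/): stack=[0] mem=[0,13,7,0]
After op 12 (RCL M2): stack=[0,7] mem=[0,13,7,0]
After op 13 (push 15): stack=[0,7,15] mem=[0,13,7,0]
After op 14 (STO M2): stack=[0,7] mem=[0,13,15,0]
After op 15 (-): stack=[-7] mem=[0,13,15,0]
After op 16 (RCL M2): stack=[-7,15] mem=[0,13,15,0]
After op 17 (push 11): stack=[-7,15,11] mem=[0,13,15,0]
After op 18 (/): stack=[-7,1] mem=[0,13,15,0]
After op 19 (*): stack=[-7] mem=[0,13,15,0]
After op 20 (RCL M2): stack=[-7,15] mem=[0,13,15,0]
After op 21 (swap): stack=[15,-7] mem=[0,13,15,0]
After op 22 (/): stack=[-3] mem=[0,13,15,0]

Answer: 0 13 15 0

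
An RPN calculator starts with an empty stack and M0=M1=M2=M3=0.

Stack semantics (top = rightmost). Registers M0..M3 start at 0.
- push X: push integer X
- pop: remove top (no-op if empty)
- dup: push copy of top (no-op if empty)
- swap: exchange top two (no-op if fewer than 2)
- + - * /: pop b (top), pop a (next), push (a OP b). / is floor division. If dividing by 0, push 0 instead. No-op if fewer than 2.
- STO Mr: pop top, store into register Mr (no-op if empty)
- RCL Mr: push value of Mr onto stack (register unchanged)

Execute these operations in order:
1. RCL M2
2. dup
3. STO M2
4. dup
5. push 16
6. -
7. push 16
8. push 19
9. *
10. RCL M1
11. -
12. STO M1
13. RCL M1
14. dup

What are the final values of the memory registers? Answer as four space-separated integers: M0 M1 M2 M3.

After op 1 (RCL M2): stack=[0] mem=[0,0,0,0]
After op 2 (dup): stack=[0,0] mem=[0,0,0,0]
After op 3 (STO M2): stack=[0] mem=[0,0,0,0]
After op 4 (dup): stack=[0,0] mem=[0,0,0,0]
After op 5 (push 16): stack=[0,0,16] mem=[0,0,0,0]
After op 6 (-): stack=[0,-16] mem=[0,0,0,0]
After op 7 (push 16): stack=[0,-16,16] mem=[0,0,0,0]
After op 8 (push 19): stack=[0,-16,16,19] mem=[0,0,0,0]
After op 9 (*): stack=[0,-16,304] mem=[0,0,0,0]
After op 10 (RCL M1): stack=[0,-16,304,0] mem=[0,0,0,0]
After op 11 (-): stack=[0,-16,304] mem=[0,0,0,0]
After op 12 (STO M1): stack=[0,-16] mem=[0,304,0,0]
After op 13 (RCL M1): stack=[0,-16,304] mem=[0,304,0,0]
After op 14 (dup): stack=[0,-16,304,304] mem=[0,304,0,0]

Answer: 0 304 0 0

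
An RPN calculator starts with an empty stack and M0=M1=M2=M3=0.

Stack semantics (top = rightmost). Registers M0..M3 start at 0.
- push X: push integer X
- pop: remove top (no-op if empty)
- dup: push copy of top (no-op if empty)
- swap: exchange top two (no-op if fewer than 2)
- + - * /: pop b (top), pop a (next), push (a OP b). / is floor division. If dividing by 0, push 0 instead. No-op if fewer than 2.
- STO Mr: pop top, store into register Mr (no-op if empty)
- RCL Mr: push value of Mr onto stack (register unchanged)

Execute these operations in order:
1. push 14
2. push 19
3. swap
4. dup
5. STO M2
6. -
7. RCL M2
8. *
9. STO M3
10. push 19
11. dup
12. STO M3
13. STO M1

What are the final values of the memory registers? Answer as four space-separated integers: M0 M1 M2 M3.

Answer: 0 19 14 19

Derivation:
After op 1 (push 14): stack=[14] mem=[0,0,0,0]
After op 2 (push 19): stack=[14,19] mem=[0,0,0,0]
After op 3 (swap): stack=[19,14] mem=[0,0,0,0]
After op 4 (dup): stack=[19,14,14] mem=[0,0,0,0]
After op 5 (STO M2): stack=[19,14] mem=[0,0,14,0]
After op 6 (-): stack=[5] mem=[0,0,14,0]
After op 7 (RCL M2): stack=[5,14] mem=[0,0,14,0]
After op 8 (*): stack=[70] mem=[0,0,14,0]
After op 9 (STO M3): stack=[empty] mem=[0,0,14,70]
After op 10 (push 19): stack=[19] mem=[0,0,14,70]
After op 11 (dup): stack=[19,19] mem=[0,0,14,70]
After op 12 (STO M3): stack=[19] mem=[0,0,14,19]
After op 13 (STO M1): stack=[empty] mem=[0,19,14,19]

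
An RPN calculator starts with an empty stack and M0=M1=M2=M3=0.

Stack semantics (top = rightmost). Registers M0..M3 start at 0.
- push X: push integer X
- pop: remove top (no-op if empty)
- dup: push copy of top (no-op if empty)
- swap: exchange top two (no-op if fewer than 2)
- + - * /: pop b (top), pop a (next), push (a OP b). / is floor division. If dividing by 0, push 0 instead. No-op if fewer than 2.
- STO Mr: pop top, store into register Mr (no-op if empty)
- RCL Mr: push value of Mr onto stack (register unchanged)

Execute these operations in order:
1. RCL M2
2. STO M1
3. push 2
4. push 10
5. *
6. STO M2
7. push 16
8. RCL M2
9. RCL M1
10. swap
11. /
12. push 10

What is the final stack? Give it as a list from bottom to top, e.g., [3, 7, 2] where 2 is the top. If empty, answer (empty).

Answer: [16, 0, 10]

Derivation:
After op 1 (RCL M2): stack=[0] mem=[0,0,0,0]
After op 2 (STO M1): stack=[empty] mem=[0,0,0,0]
After op 3 (push 2): stack=[2] mem=[0,0,0,0]
After op 4 (push 10): stack=[2,10] mem=[0,0,0,0]
After op 5 (*): stack=[20] mem=[0,0,0,0]
After op 6 (STO M2): stack=[empty] mem=[0,0,20,0]
After op 7 (push 16): stack=[16] mem=[0,0,20,0]
After op 8 (RCL M2): stack=[16,20] mem=[0,0,20,0]
After op 9 (RCL M1): stack=[16,20,0] mem=[0,0,20,0]
After op 10 (swap): stack=[16,0,20] mem=[0,0,20,0]
After op 11 (/): stack=[16,0] mem=[0,0,20,0]
After op 12 (push 10): stack=[16,0,10] mem=[0,0,20,0]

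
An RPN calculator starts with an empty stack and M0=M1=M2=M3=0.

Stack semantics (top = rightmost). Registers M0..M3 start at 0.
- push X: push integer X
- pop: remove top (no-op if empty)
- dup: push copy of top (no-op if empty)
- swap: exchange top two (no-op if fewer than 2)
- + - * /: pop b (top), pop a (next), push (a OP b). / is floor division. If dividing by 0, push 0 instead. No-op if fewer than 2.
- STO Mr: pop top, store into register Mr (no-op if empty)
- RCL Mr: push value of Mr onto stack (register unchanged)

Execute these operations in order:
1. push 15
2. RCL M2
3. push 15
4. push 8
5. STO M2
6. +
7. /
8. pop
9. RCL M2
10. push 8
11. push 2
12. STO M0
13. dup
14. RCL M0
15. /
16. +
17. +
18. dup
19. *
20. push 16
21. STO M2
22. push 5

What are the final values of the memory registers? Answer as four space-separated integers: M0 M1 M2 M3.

Answer: 2 0 16 0

Derivation:
After op 1 (push 15): stack=[15] mem=[0,0,0,0]
After op 2 (RCL M2): stack=[15,0] mem=[0,0,0,0]
After op 3 (push 15): stack=[15,0,15] mem=[0,0,0,0]
After op 4 (push 8): stack=[15,0,15,8] mem=[0,0,0,0]
After op 5 (STO M2): stack=[15,0,15] mem=[0,0,8,0]
After op 6 (+): stack=[15,15] mem=[0,0,8,0]
After op 7 (/): stack=[1] mem=[0,0,8,0]
After op 8 (pop): stack=[empty] mem=[0,0,8,0]
After op 9 (RCL M2): stack=[8] mem=[0,0,8,0]
After op 10 (push 8): stack=[8,8] mem=[0,0,8,0]
After op 11 (push 2): stack=[8,8,2] mem=[0,0,8,0]
After op 12 (STO M0): stack=[8,8] mem=[2,0,8,0]
After op 13 (dup): stack=[8,8,8] mem=[2,0,8,0]
After op 14 (RCL M0): stack=[8,8,8,2] mem=[2,0,8,0]
After op 15 (/): stack=[8,8,4] mem=[2,0,8,0]
After op 16 (+): stack=[8,12] mem=[2,0,8,0]
After op 17 (+): stack=[20] mem=[2,0,8,0]
After op 18 (dup): stack=[20,20] mem=[2,0,8,0]
After op 19 (*): stack=[400] mem=[2,0,8,0]
After op 20 (push 16): stack=[400,16] mem=[2,0,8,0]
After op 21 (STO M2): stack=[400] mem=[2,0,16,0]
After op 22 (push 5): stack=[400,5] mem=[2,0,16,0]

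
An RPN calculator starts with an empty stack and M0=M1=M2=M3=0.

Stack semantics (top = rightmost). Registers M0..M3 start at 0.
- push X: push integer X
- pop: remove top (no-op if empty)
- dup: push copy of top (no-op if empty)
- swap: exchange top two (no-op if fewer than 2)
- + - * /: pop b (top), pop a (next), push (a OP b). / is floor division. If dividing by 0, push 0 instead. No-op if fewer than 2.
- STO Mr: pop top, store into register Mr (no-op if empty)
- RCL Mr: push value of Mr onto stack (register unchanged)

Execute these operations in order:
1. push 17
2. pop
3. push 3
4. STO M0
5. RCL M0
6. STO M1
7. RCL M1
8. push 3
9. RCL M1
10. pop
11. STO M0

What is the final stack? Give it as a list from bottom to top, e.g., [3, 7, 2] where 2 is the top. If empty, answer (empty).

After op 1 (push 17): stack=[17] mem=[0,0,0,0]
After op 2 (pop): stack=[empty] mem=[0,0,0,0]
After op 3 (push 3): stack=[3] mem=[0,0,0,0]
After op 4 (STO M0): stack=[empty] mem=[3,0,0,0]
After op 5 (RCL M0): stack=[3] mem=[3,0,0,0]
After op 6 (STO M1): stack=[empty] mem=[3,3,0,0]
After op 7 (RCL M1): stack=[3] mem=[3,3,0,0]
After op 8 (push 3): stack=[3,3] mem=[3,3,0,0]
After op 9 (RCL M1): stack=[3,3,3] mem=[3,3,0,0]
After op 10 (pop): stack=[3,3] mem=[3,3,0,0]
After op 11 (STO M0): stack=[3] mem=[3,3,0,0]

Answer: [3]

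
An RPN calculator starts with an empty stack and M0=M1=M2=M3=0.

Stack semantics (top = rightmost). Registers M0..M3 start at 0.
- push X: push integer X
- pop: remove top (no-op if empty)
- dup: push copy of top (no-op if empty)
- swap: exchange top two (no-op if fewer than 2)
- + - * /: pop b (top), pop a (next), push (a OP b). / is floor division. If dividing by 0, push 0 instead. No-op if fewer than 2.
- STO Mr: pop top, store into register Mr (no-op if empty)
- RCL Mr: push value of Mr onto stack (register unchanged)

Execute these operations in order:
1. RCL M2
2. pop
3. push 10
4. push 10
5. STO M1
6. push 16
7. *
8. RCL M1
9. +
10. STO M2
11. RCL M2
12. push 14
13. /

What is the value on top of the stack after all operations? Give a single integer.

After op 1 (RCL M2): stack=[0] mem=[0,0,0,0]
After op 2 (pop): stack=[empty] mem=[0,0,0,0]
After op 3 (push 10): stack=[10] mem=[0,0,0,0]
After op 4 (push 10): stack=[10,10] mem=[0,0,0,0]
After op 5 (STO M1): stack=[10] mem=[0,10,0,0]
After op 6 (push 16): stack=[10,16] mem=[0,10,0,0]
After op 7 (*): stack=[160] mem=[0,10,0,0]
After op 8 (RCL M1): stack=[160,10] mem=[0,10,0,0]
After op 9 (+): stack=[170] mem=[0,10,0,0]
After op 10 (STO M2): stack=[empty] mem=[0,10,170,0]
After op 11 (RCL M2): stack=[170] mem=[0,10,170,0]
After op 12 (push 14): stack=[170,14] mem=[0,10,170,0]
After op 13 (/): stack=[12] mem=[0,10,170,0]

Answer: 12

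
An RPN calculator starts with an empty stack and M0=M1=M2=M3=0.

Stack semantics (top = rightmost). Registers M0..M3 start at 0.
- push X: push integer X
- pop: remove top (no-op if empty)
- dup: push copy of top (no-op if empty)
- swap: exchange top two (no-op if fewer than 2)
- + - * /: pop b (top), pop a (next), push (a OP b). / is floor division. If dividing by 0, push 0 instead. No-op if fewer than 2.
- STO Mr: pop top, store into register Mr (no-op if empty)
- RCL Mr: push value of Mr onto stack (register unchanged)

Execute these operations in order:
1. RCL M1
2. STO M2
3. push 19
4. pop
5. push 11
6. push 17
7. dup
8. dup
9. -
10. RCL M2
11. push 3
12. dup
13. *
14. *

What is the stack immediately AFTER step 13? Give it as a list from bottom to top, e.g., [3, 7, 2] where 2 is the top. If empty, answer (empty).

After op 1 (RCL M1): stack=[0] mem=[0,0,0,0]
After op 2 (STO M2): stack=[empty] mem=[0,0,0,0]
After op 3 (push 19): stack=[19] mem=[0,0,0,0]
After op 4 (pop): stack=[empty] mem=[0,0,0,0]
After op 5 (push 11): stack=[11] mem=[0,0,0,0]
After op 6 (push 17): stack=[11,17] mem=[0,0,0,0]
After op 7 (dup): stack=[11,17,17] mem=[0,0,0,0]
After op 8 (dup): stack=[11,17,17,17] mem=[0,0,0,0]
After op 9 (-): stack=[11,17,0] mem=[0,0,0,0]
After op 10 (RCL M2): stack=[11,17,0,0] mem=[0,0,0,0]
After op 11 (push 3): stack=[11,17,0,0,3] mem=[0,0,0,0]
After op 12 (dup): stack=[11,17,0,0,3,3] mem=[0,0,0,0]
After op 13 (*): stack=[11,17,0,0,9] mem=[0,0,0,0]

[11, 17, 0, 0, 9]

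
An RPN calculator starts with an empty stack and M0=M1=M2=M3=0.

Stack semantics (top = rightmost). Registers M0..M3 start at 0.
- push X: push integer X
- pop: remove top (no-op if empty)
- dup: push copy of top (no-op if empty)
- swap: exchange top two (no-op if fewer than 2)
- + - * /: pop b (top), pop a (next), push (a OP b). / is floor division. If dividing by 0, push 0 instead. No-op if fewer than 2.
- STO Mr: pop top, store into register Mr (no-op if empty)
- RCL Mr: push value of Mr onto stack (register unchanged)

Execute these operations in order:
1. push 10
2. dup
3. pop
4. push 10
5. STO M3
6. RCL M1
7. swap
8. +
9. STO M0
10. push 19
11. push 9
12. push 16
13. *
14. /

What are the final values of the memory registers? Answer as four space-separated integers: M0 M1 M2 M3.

After op 1 (push 10): stack=[10] mem=[0,0,0,0]
After op 2 (dup): stack=[10,10] mem=[0,0,0,0]
After op 3 (pop): stack=[10] mem=[0,0,0,0]
After op 4 (push 10): stack=[10,10] mem=[0,0,0,0]
After op 5 (STO M3): stack=[10] mem=[0,0,0,10]
After op 6 (RCL M1): stack=[10,0] mem=[0,0,0,10]
After op 7 (swap): stack=[0,10] mem=[0,0,0,10]
After op 8 (+): stack=[10] mem=[0,0,0,10]
After op 9 (STO M0): stack=[empty] mem=[10,0,0,10]
After op 10 (push 19): stack=[19] mem=[10,0,0,10]
After op 11 (push 9): stack=[19,9] mem=[10,0,0,10]
After op 12 (push 16): stack=[19,9,16] mem=[10,0,0,10]
After op 13 (*): stack=[19,144] mem=[10,0,0,10]
After op 14 (/): stack=[0] mem=[10,0,0,10]

Answer: 10 0 0 10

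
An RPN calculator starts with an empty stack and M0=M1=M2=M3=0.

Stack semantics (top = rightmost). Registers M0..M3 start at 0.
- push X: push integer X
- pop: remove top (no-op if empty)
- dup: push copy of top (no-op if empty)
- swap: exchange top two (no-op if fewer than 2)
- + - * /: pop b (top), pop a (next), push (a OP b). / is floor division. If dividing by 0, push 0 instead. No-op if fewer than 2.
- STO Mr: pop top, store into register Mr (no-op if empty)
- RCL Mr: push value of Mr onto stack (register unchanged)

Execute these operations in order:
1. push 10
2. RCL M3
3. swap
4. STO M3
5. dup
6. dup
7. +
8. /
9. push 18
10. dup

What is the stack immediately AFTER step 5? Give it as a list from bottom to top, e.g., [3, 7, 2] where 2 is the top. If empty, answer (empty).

After op 1 (push 10): stack=[10] mem=[0,0,0,0]
After op 2 (RCL M3): stack=[10,0] mem=[0,0,0,0]
After op 3 (swap): stack=[0,10] mem=[0,0,0,0]
After op 4 (STO M3): stack=[0] mem=[0,0,0,10]
After op 5 (dup): stack=[0,0] mem=[0,0,0,10]

[0, 0]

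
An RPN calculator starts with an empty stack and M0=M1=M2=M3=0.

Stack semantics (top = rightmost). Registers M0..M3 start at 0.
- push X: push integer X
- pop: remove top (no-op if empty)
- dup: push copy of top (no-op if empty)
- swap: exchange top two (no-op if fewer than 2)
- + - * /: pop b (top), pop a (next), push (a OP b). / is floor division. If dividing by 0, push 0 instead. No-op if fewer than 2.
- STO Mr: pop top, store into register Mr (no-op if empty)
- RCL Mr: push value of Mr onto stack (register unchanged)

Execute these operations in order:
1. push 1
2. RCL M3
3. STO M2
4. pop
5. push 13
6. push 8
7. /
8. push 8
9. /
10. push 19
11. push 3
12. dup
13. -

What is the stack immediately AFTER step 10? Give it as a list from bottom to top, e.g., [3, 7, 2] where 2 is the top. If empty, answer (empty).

After op 1 (push 1): stack=[1] mem=[0,0,0,0]
After op 2 (RCL M3): stack=[1,0] mem=[0,0,0,0]
After op 3 (STO M2): stack=[1] mem=[0,0,0,0]
After op 4 (pop): stack=[empty] mem=[0,0,0,0]
After op 5 (push 13): stack=[13] mem=[0,0,0,0]
After op 6 (push 8): stack=[13,8] mem=[0,0,0,0]
After op 7 (/): stack=[1] mem=[0,0,0,0]
After op 8 (push 8): stack=[1,8] mem=[0,0,0,0]
After op 9 (/): stack=[0] mem=[0,0,0,0]
After op 10 (push 19): stack=[0,19] mem=[0,0,0,0]

[0, 19]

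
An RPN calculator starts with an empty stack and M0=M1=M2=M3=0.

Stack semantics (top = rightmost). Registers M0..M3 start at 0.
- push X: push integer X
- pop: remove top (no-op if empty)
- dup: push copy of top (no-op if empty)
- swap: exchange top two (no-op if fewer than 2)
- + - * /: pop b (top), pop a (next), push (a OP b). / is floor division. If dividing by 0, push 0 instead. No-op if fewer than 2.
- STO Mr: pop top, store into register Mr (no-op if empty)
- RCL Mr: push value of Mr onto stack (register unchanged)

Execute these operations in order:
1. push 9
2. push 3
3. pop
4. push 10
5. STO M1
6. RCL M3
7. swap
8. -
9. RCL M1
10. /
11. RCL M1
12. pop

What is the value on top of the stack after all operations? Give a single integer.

After op 1 (push 9): stack=[9] mem=[0,0,0,0]
After op 2 (push 3): stack=[9,3] mem=[0,0,0,0]
After op 3 (pop): stack=[9] mem=[0,0,0,0]
After op 4 (push 10): stack=[9,10] mem=[0,0,0,0]
After op 5 (STO M1): stack=[9] mem=[0,10,0,0]
After op 6 (RCL M3): stack=[9,0] mem=[0,10,0,0]
After op 7 (swap): stack=[0,9] mem=[0,10,0,0]
After op 8 (-): stack=[-9] mem=[0,10,0,0]
After op 9 (RCL M1): stack=[-9,10] mem=[0,10,0,0]
After op 10 (/): stack=[-1] mem=[0,10,0,0]
After op 11 (RCL M1): stack=[-1,10] mem=[0,10,0,0]
After op 12 (pop): stack=[-1] mem=[0,10,0,0]

Answer: -1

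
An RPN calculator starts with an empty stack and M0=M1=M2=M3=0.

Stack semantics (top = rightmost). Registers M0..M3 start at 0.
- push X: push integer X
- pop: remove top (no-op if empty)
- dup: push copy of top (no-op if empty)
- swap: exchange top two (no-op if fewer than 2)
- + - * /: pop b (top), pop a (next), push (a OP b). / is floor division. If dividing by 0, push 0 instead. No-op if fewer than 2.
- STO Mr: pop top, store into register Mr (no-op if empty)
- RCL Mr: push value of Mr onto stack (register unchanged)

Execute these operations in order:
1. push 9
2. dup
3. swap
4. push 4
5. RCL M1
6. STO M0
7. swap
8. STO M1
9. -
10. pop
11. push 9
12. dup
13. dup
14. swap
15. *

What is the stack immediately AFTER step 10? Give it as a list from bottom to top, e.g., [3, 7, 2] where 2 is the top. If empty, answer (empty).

After op 1 (push 9): stack=[9] mem=[0,0,0,0]
After op 2 (dup): stack=[9,9] mem=[0,0,0,0]
After op 3 (swap): stack=[9,9] mem=[0,0,0,0]
After op 4 (push 4): stack=[9,9,4] mem=[0,0,0,0]
After op 5 (RCL M1): stack=[9,9,4,0] mem=[0,0,0,0]
After op 6 (STO M0): stack=[9,9,4] mem=[0,0,0,0]
After op 7 (swap): stack=[9,4,9] mem=[0,0,0,0]
After op 8 (STO M1): stack=[9,4] mem=[0,9,0,0]
After op 9 (-): stack=[5] mem=[0,9,0,0]
After op 10 (pop): stack=[empty] mem=[0,9,0,0]

(empty)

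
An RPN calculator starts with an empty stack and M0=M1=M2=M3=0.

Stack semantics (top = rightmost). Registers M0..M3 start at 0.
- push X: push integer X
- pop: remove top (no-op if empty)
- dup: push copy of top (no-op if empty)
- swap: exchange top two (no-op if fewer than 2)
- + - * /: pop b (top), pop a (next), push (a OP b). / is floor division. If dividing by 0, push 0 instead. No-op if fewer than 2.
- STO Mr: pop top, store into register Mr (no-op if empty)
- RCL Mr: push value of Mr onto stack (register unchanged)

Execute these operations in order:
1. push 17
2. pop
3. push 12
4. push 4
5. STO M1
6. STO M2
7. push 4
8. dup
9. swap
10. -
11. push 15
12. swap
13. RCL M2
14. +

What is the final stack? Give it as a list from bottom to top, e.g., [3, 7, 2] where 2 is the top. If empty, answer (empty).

After op 1 (push 17): stack=[17] mem=[0,0,0,0]
After op 2 (pop): stack=[empty] mem=[0,0,0,0]
After op 3 (push 12): stack=[12] mem=[0,0,0,0]
After op 4 (push 4): stack=[12,4] mem=[0,0,0,0]
After op 5 (STO M1): stack=[12] mem=[0,4,0,0]
After op 6 (STO M2): stack=[empty] mem=[0,4,12,0]
After op 7 (push 4): stack=[4] mem=[0,4,12,0]
After op 8 (dup): stack=[4,4] mem=[0,4,12,0]
After op 9 (swap): stack=[4,4] mem=[0,4,12,0]
After op 10 (-): stack=[0] mem=[0,4,12,0]
After op 11 (push 15): stack=[0,15] mem=[0,4,12,0]
After op 12 (swap): stack=[15,0] mem=[0,4,12,0]
After op 13 (RCL M2): stack=[15,0,12] mem=[0,4,12,0]
After op 14 (+): stack=[15,12] mem=[0,4,12,0]

Answer: [15, 12]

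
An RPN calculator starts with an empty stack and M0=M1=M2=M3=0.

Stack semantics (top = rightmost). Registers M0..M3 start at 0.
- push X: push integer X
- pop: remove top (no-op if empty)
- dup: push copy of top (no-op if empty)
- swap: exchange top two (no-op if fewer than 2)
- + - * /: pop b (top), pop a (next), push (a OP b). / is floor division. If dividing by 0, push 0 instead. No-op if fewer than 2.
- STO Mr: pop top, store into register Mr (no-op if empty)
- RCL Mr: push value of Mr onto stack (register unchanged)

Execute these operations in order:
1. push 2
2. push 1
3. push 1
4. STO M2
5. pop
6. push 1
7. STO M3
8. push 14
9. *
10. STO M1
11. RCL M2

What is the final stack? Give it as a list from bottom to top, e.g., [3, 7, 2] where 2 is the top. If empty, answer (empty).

After op 1 (push 2): stack=[2] mem=[0,0,0,0]
After op 2 (push 1): stack=[2,1] mem=[0,0,0,0]
After op 3 (push 1): stack=[2,1,1] mem=[0,0,0,0]
After op 4 (STO M2): stack=[2,1] mem=[0,0,1,0]
After op 5 (pop): stack=[2] mem=[0,0,1,0]
After op 6 (push 1): stack=[2,1] mem=[0,0,1,0]
After op 7 (STO M3): stack=[2] mem=[0,0,1,1]
After op 8 (push 14): stack=[2,14] mem=[0,0,1,1]
After op 9 (*): stack=[28] mem=[0,0,1,1]
After op 10 (STO M1): stack=[empty] mem=[0,28,1,1]
After op 11 (RCL M2): stack=[1] mem=[0,28,1,1]

Answer: [1]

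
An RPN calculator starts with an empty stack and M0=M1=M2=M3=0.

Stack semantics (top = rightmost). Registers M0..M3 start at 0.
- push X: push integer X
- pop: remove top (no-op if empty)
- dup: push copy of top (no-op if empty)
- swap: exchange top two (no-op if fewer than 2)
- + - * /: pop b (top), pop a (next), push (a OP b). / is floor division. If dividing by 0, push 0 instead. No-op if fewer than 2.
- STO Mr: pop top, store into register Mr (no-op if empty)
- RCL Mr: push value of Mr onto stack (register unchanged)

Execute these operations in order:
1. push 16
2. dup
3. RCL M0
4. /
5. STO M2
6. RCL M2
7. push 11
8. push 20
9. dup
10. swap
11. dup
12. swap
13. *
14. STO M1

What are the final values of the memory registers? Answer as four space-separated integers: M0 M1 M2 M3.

Answer: 0 400 0 0

Derivation:
After op 1 (push 16): stack=[16] mem=[0,0,0,0]
After op 2 (dup): stack=[16,16] mem=[0,0,0,0]
After op 3 (RCL M0): stack=[16,16,0] mem=[0,0,0,0]
After op 4 (/): stack=[16,0] mem=[0,0,0,0]
After op 5 (STO M2): stack=[16] mem=[0,0,0,0]
After op 6 (RCL M2): stack=[16,0] mem=[0,0,0,0]
After op 7 (push 11): stack=[16,0,11] mem=[0,0,0,0]
After op 8 (push 20): stack=[16,0,11,20] mem=[0,0,0,0]
After op 9 (dup): stack=[16,0,11,20,20] mem=[0,0,0,0]
After op 10 (swap): stack=[16,0,11,20,20] mem=[0,0,0,0]
After op 11 (dup): stack=[16,0,11,20,20,20] mem=[0,0,0,0]
After op 12 (swap): stack=[16,0,11,20,20,20] mem=[0,0,0,0]
After op 13 (*): stack=[16,0,11,20,400] mem=[0,0,0,0]
After op 14 (STO M1): stack=[16,0,11,20] mem=[0,400,0,0]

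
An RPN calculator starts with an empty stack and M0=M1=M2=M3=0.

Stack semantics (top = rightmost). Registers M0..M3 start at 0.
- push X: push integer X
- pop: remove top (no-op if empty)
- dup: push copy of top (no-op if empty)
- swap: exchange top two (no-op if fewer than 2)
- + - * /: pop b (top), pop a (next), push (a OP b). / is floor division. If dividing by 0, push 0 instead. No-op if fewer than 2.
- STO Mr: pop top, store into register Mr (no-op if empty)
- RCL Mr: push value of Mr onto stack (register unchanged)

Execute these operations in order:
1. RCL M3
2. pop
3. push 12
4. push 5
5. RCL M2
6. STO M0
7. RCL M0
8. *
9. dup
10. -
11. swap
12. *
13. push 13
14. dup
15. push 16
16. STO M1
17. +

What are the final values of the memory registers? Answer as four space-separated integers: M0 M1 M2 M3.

After op 1 (RCL M3): stack=[0] mem=[0,0,0,0]
After op 2 (pop): stack=[empty] mem=[0,0,0,0]
After op 3 (push 12): stack=[12] mem=[0,0,0,0]
After op 4 (push 5): stack=[12,5] mem=[0,0,0,0]
After op 5 (RCL M2): stack=[12,5,0] mem=[0,0,0,0]
After op 6 (STO M0): stack=[12,5] mem=[0,0,0,0]
After op 7 (RCL M0): stack=[12,5,0] mem=[0,0,0,0]
After op 8 (*): stack=[12,0] mem=[0,0,0,0]
After op 9 (dup): stack=[12,0,0] mem=[0,0,0,0]
After op 10 (-): stack=[12,0] mem=[0,0,0,0]
After op 11 (swap): stack=[0,12] mem=[0,0,0,0]
After op 12 (*): stack=[0] mem=[0,0,0,0]
After op 13 (push 13): stack=[0,13] mem=[0,0,0,0]
After op 14 (dup): stack=[0,13,13] mem=[0,0,0,0]
After op 15 (push 16): stack=[0,13,13,16] mem=[0,0,0,0]
After op 16 (STO M1): stack=[0,13,13] mem=[0,16,0,0]
After op 17 (+): stack=[0,26] mem=[0,16,0,0]

Answer: 0 16 0 0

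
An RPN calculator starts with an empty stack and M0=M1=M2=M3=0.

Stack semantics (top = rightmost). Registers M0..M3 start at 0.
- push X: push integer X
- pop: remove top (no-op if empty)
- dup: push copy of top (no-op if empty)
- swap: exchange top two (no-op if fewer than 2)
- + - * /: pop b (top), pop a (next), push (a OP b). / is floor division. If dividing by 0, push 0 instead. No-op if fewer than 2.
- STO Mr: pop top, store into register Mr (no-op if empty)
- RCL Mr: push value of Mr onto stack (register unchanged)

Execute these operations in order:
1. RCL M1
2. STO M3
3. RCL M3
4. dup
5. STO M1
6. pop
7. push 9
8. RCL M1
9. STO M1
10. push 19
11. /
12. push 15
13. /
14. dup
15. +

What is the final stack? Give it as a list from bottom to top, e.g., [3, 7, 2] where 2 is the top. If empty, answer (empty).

Answer: [0]

Derivation:
After op 1 (RCL M1): stack=[0] mem=[0,0,0,0]
After op 2 (STO M3): stack=[empty] mem=[0,0,0,0]
After op 3 (RCL M3): stack=[0] mem=[0,0,0,0]
After op 4 (dup): stack=[0,0] mem=[0,0,0,0]
After op 5 (STO M1): stack=[0] mem=[0,0,0,0]
After op 6 (pop): stack=[empty] mem=[0,0,0,0]
After op 7 (push 9): stack=[9] mem=[0,0,0,0]
After op 8 (RCL M1): stack=[9,0] mem=[0,0,0,0]
After op 9 (STO M1): stack=[9] mem=[0,0,0,0]
After op 10 (push 19): stack=[9,19] mem=[0,0,0,0]
After op 11 (/): stack=[0] mem=[0,0,0,0]
After op 12 (push 15): stack=[0,15] mem=[0,0,0,0]
After op 13 (/): stack=[0] mem=[0,0,0,0]
After op 14 (dup): stack=[0,0] mem=[0,0,0,0]
After op 15 (+): stack=[0] mem=[0,0,0,0]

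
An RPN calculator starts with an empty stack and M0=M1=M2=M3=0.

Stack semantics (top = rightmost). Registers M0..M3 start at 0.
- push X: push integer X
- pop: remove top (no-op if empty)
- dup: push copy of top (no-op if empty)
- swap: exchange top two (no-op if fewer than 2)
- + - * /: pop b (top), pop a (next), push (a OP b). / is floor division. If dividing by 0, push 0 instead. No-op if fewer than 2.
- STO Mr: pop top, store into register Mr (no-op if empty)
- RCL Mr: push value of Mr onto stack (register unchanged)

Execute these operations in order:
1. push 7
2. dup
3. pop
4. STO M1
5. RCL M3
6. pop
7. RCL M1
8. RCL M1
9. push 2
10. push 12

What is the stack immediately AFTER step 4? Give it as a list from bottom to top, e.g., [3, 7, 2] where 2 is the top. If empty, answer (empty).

After op 1 (push 7): stack=[7] mem=[0,0,0,0]
After op 2 (dup): stack=[7,7] mem=[0,0,0,0]
After op 3 (pop): stack=[7] mem=[0,0,0,0]
After op 4 (STO M1): stack=[empty] mem=[0,7,0,0]

(empty)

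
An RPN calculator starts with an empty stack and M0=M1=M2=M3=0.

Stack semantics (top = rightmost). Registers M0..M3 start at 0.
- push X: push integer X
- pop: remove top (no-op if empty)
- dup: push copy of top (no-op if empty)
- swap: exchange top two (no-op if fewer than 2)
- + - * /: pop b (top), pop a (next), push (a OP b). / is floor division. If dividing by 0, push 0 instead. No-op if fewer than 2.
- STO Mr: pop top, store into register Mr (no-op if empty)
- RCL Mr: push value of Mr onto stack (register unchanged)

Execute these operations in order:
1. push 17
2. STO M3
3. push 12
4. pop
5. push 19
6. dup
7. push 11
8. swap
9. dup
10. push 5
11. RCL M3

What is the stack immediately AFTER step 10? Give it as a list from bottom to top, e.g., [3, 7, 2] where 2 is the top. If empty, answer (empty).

After op 1 (push 17): stack=[17] mem=[0,0,0,0]
After op 2 (STO M3): stack=[empty] mem=[0,0,0,17]
After op 3 (push 12): stack=[12] mem=[0,0,0,17]
After op 4 (pop): stack=[empty] mem=[0,0,0,17]
After op 5 (push 19): stack=[19] mem=[0,0,0,17]
After op 6 (dup): stack=[19,19] mem=[0,0,0,17]
After op 7 (push 11): stack=[19,19,11] mem=[0,0,0,17]
After op 8 (swap): stack=[19,11,19] mem=[0,0,0,17]
After op 9 (dup): stack=[19,11,19,19] mem=[0,0,0,17]
After op 10 (push 5): stack=[19,11,19,19,5] mem=[0,0,0,17]

[19, 11, 19, 19, 5]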